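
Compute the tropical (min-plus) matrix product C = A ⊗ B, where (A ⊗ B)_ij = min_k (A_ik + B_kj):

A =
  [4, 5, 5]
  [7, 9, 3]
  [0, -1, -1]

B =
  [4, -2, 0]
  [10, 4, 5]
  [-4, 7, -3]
A ⊗ B =
  [1, 2, 2]
  [-1, 5, 0]
  [-5, -2, -4]

Apply the min-plus product entry-by-entry:
  C[0][0] = min over k of (A[0][0] + B[0][0] = 4 + 4 = 8, A[0][1] + B[1][0] = 5 + 10 = 15, A[0][2] + B[2][0] = 5 + -4 = 1) = 1 (attained at k = 2)
  C[0][1] = min over k of (A[0][0] + B[0][1] = 4 + -2 = 2, A[0][1] + B[1][1] = 5 + 4 = 9, A[0][2] + B[2][1] = 5 + 7 = 12) = 2 (attained at k = 0)
  C[0][2] = min over k of (A[0][0] + B[0][2] = 4 + 0 = 4, A[0][1] + B[1][2] = 5 + 5 = 10, A[0][2] + B[2][2] = 5 + -3 = 2) = 2 (attained at k = 2)
  C[1][0] = min over k of (A[1][0] + B[0][0] = 7 + 4 = 11, A[1][1] + B[1][0] = 9 + 10 = 19, A[1][2] + B[2][0] = 3 + -4 = -1) = -1 (attained at k = 2)
  C[1][1] = min over k of (A[1][0] + B[0][1] = 7 + -2 = 5, A[1][1] + B[1][1] = 9 + 4 = 13, A[1][2] + B[2][1] = 3 + 7 = 10) = 5 (attained at k = 0)
  C[1][2] = min over k of (A[1][0] + B[0][2] = 7 + 0 = 7, A[1][1] + B[1][2] = 9 + 5 = 14, A[1][2] + B[2][2] = 3 + -3 = 0) = 0 (attained at k = 2)
  C[2][0] = min over k of (A[2][0] + B[0][0] = 0 + 4 = 4, A[2][1] + B[1][0] = -1 + 10 = 9, A[2][2] + B[2][0] = -1 + -4 = -5) = -5 (attained at k = 2)
  C[2][1] = min over k of (A[2][0] + B[0][1] = 0 + -2 = -2, A[2][1] + B[1][1] = -1 + 4 = 3, A[2][2] + B[2][1] = -1 + 7 = 6) = -2 (attained at k = 0)
  C[2][2] = min over k of (A[2][0] + B[0][2] = 0 + 0 = 0, A[2][1] + B[1][2] = -1 + 5 = 4, A[2][2] + B[2][2] = -1 + -3 = -4) = -4 (attained at k = 2)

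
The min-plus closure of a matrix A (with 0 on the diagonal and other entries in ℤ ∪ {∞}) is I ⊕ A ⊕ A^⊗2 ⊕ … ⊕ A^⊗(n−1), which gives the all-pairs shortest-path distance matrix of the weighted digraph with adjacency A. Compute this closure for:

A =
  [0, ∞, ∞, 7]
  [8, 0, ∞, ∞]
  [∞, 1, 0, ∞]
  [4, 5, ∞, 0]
Closure =
  [0, 12, ∞, 7]
  [8, 0, ∞, 15]
  [9, 1, 0, 16]
  [4, 5, ∞, 0]

This is the Floyd-Warshall all-pairs shortest-path computation. For each intermediate vertex k = 0, 1, …, 3, update dist[i][j] ← min(dist[i][j], dist[i][k] + dist[k][j]). The final matrix gives, for each (i, j), the minimum total weight of any directed path from i to j (possibly empty when i = j).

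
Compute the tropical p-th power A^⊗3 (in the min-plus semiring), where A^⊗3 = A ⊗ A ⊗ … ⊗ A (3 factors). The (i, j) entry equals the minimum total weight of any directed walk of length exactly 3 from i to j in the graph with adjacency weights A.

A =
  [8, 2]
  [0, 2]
A^⊗3 =
  [4, 4]
  [2, 4]

Each entry (A^⊗3)_ij equals the minimum over all length-3 walks i = v_0 → v_1 → … → v_3 = j of Σ_t A[v_t][v_{t+1}]. For example, for (i, j) = (0, 1) we minimise over 4 possible intermediate vertex sequences; the minimum is 4, attained along the walk 0 → 1 → 0 → 1.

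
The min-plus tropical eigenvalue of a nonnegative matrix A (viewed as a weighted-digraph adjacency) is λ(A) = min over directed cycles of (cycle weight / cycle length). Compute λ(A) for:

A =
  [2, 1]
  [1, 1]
λ(A) = 1

Enumerate directed cycles and compute their means (weight / length). Sample:
  cycle 0 → 0: weight = 2, length = 1, mean = 2/1 ≈ 2.000
  cycle 1 → 1: weight = 1, length = 1, mean = 1/1 ≈ 1.000
  cycle 0 → 1 → 0: weight = 2, length = 2, mean = 2/2 ≈ 1.000
  cycle 1 → 0 → 1: weight = 2, length = 2, mean = 2/2 ≈ 1.000
Minimum mean = 1.000, attained e.g. along the cycle 1 → 1 with weight 1 and length 1. So λ(A) = 1/1 = 1.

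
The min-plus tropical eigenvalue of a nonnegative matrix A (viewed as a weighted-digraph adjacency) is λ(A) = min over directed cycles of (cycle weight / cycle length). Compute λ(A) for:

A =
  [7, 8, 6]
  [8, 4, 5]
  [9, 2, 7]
λ(A) = 7/2

Enumerate directed cycles and compute their means (weight / length). Sample:
  cycle 0 → 0: weight = 7, length = 1, mean = 7/1 ≈ 7.000
  cycle 1 → 1: weight = 4, length = 1, mean = 4/1 ≈ 4.000
  cycle 2 → 2: weight = 7, length = 1, mean = 7/1 ≈ 7.000
  cycle 0 → 1 → 0: weight = 16, length = 2, mean = 16/2 ≈ 8.000
  cycle 0 → 2 → 0: weight = 15, length = 2, mean = 15/2 ≈ 7.500
  cycle 1 → 0 → 1: weight = 16, length = 2, mean = 16/2 ≈ 8.000
Minimum mean = 3.500, attained e.g. along the cycle 1 → 2 → 1 with weight 7 and length 2. So λ(A) = 7/2 = 7/2.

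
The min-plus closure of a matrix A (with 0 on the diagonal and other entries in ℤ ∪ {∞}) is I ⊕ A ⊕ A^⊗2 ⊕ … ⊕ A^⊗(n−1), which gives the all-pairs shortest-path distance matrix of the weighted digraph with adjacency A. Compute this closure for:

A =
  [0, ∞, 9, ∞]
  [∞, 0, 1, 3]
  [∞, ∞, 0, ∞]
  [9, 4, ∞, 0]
Closure =
  [0, ∞, 9, ∞]
  [12, 0, 1, 3]
  [∞, ∞, 0, ∞]
  [9, 4, 5, 0]

This is the Floyd-Warshall all-pairs shortest-path computation. For each intermediate vertex k = 0, 1, …, 3, update dist[i][j] ← min(dist[i][j], dist[i][k] + dist[k][j]). The final matrix gives, for each (i, j), the minimum total weight of any directed path from i to j (possibly empty when i = j).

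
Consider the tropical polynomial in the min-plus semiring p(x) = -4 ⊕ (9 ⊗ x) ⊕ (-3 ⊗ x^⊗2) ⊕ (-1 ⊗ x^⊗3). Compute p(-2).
p(-2) = -7

A tropical monomial a ⊗ x^⊗i evaluates to a + i · x. Evaluating each term at x = -2:
  Term 0 contributes -4 + 0 · -2 = -4
  Term 1 contributes 9 + 1 · -2 = 7
  Term 2 contributes -3 + 2 · -2 = -7
  Term 3 contributes -1 + 3 · -2 = -7
p(-2) = ⊕ of these = min[-4, 7, -7, -7] = -7.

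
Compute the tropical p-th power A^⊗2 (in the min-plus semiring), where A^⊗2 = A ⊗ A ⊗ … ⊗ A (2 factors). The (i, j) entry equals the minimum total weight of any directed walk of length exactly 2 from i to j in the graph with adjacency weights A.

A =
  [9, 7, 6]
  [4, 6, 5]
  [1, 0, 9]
A^⊗2 =
  [7, 6, 12]
  [6, 5, 10]
  [4, 6, 5]

Each entry (A^⊗2)_ij equals the minimum over all length-2 walks i = v_0 → v_1 → … → v_2 = j of Σ_t A[v_t][v_{t+1}]. For example, for (i, j) = (0, 2) we minimise over 3 possible intermediate vertex sequences; the minimum is 12, attained along the walk 0 → 1 → 2.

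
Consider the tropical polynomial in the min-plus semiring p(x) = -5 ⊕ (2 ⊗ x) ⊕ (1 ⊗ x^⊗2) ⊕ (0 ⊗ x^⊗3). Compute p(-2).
p(-2) = -6

A tropical monomial a ⊗ x^⊗i evaluates to a + i · x. Evaluating each term at x = -2:
  Term 0 contributes -5 + 0 · -2 = -5
  Term 1 contributes 2 + 1 · -2 = 0
  Term 2 contributes 1 + 2 · -2 = -3
  Term 3 contributes 0 + 3 · -2 = -6
p(-2) = ⊕ of these = min[-5, 0, -3, -6] = -6.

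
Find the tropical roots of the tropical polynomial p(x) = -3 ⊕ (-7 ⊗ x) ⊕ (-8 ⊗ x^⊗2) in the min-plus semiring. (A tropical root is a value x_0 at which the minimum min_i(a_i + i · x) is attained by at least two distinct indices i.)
Roots: {1, 4}

Each tropical root is a break point of the lower envelope of the lines y = a_i + i · x (there are 3 lines, with slopes 0, 1, ..., 2). Only the lines that attain the minimum somewhere contribute to roots; other lines are dominated. Here the surviving (envelope) indices are i = 2, i = 1, i = 0.
Intersections between consecutive envelope lines give the roots: for adjacent envelope indices i < j the intersection is x = (a_i − a_j) / (j − i). Reading off the sorted break points: {1, 4}.
Verification: at each break x_0, at least two indices attain the minimum of min_i(a_i + i · x_0).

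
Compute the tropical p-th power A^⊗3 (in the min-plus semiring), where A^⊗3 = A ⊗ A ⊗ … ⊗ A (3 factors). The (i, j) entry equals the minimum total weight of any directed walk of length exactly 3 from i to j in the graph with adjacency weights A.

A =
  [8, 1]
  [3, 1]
A^⊗3 =
  [5, 3]
  [5, 3]

Each entry (A^⊗3)_ij equals the minimum over all length-3 walks i = v_0 → v_1 → … → v_3 = j of Σ_t A[v_t][v_{t+1}]. For example, for (i, j) = (0, 1) we minimise over 4 possible intermediate vertex sequences; the minimum is 3, attained along the walk 0 → 1 → 1 → 1.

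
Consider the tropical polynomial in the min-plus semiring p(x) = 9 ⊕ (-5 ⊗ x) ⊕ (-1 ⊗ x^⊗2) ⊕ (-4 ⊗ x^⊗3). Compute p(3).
p(3) = -2

A tropical monomial a ⊗ x^⊗i evaluates to a + i · x. Evaluating each term at x = 3:
  Term 0 contributes 9 + 0 · 3 = 9
  Term 1 contributes -5 + 1 · 3 = -2
  Term 2 contributes -1 + 2 · 3 = 5
  Term 3 contributes -4 + 3 · 3 = 5
p(3) = ⊕ of these = min[9, -2, 5, 5] = -2.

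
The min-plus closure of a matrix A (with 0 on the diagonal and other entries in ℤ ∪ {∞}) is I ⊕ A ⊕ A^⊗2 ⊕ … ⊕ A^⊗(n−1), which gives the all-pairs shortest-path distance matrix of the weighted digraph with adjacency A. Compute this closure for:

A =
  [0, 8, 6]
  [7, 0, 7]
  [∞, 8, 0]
Closure =
  [0, 8, 6]
  [7, 0, 7]
  [15, 8, 0]

This is the Floyd-Warshall all-pairs shortest-path computation. For each intermediate vertex k = 0, 1, …, 2, update dist[i][j] ← min(dist[i][j], dist[i][k] + dist[k][j]). The final matrix gives, for each (i, j), the minimum total weight of any directed path from i to j (possibly empty when i = j).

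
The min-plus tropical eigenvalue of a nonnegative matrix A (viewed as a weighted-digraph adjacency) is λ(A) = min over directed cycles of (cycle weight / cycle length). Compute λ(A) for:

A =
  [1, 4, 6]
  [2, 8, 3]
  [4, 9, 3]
λ(A) = 1

Enumerate directed cycles and compute their means (weight / length). Sample:
  cycle 0 → 0: weight = 1, length = 1, mean = 1/1 ≈ 1.000
  cycle 1 → 1: weight = 8, length = 1, mean = 8/1 ≈ 8.000
  cycle 2 → 2: weight = 3, length = 1, mean = 3/1 ≈ 3.000
  cycle 0 → 1 → 0: weight = 6, length = 2, mean = 6/2 ≈ 3.000
  cycle 0 → 2 → 0: weight = 10, length = 2, mean = 10/2 ≈ 5.000
  cycle 1 → 0 → 1: weight = 6, length = 2, mean = 6/2 ≈ 3.000
Minimum mean = 1.000, attained e.g. along the cycle 0 → 0 with weight 1 and length 1. So λ(A) = 1/1 = 1.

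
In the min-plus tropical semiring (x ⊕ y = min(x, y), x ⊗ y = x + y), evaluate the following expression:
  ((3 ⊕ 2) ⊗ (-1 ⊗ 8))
((3 ⊕ 2) ⊗ (-1 ⊗ 8)) = 9

Expand innermost to outermost. Recall ⊕ takes the minimum of its arguments and ⊗ takes their sum. Working out the expression ((3 ⊕ 2) ⊗ (-1 ⊗ 8)) gives 9.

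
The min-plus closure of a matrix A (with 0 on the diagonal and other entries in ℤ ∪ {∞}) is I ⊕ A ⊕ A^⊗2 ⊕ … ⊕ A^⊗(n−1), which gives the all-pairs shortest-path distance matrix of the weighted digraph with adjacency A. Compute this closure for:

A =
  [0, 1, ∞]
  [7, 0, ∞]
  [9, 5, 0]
Closure =
  [0, 1, ∞]
  [7, 0, ∞]
  [9, 5, 0]

This is the Floyd-Warshall all-pairs shortest-path computation. For each intermediate vertex k = 0, 1, …, 2, update dist[i][j] ← min(dist[i][j], dist[i][k] + dist[k][j]). The final matrix gives, for each (i, j), the minimum total weight of any directed path from i to j (possibly empty when i = j).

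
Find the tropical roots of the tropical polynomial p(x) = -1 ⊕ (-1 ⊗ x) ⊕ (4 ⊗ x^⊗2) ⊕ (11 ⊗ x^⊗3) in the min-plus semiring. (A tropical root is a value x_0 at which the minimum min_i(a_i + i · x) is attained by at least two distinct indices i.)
Roots: {-7, -5, 0}

Each tropical root is a break point of the lower envelope of the lines y = a_i + i · x (there are 4 lines, with slopes 0, 1, ..., 3). Only the lines that attain the minimum somewhere contribute to roots; other lines are dominated. Here the surviving (envelope) indices are i = 3, i = 2, i = 1, i = 0.
Intersections between consecutive envelope lines give the roots: for adjacent envelope indices i < j the intersection is x = (a_i − a_j) / (j − i). Reading off the sorted break points: {-7, -5, 0}.
Verification: at each break x_0, at least two indices attain the minimum of min_i(a_i + i · x_0).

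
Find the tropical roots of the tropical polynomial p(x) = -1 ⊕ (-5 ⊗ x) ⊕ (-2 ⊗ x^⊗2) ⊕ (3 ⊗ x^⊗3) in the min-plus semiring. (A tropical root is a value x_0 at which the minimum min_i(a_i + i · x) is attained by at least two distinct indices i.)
Roots: {-5, -3, 4}

Each tropical root is a break point of the lower envelope of the lines y = a_i + i · x (there are 4 lines, with slopes 0, 1, ..., 3). Only the lines that attain the minimum somewhere contribute to roots; other lines are dominated. Here the surviving (envelope) indices are i = 3, i = 2, i = 1, i = 0.
Intersections between consecutive envelope lines give the roots: for adjacent envelope indices i < j the intersection is x = (a_i − a_j) / (j − i). Reading off the sorted break points: {-5, -3, 4}.
Verification: at each break x_0, at least two indices attain the minimum of min_i(a_i + i · x_0).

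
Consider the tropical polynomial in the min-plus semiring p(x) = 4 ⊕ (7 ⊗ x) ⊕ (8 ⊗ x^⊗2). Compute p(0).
p(0) = 4

A tropical monomial a ⊗ x^⊗i evaluates to a + i · x. Evaluating each term at x = 0:
  Term 0 contributes 4 + 0 · 0 = 4
  Term 1 contributes 7 + 1 · 0 = 7
  Term 2 contributes 8 + 2 · 0 = 8
p(0) = ⊕ of these = min[4, 7, 8] = 4.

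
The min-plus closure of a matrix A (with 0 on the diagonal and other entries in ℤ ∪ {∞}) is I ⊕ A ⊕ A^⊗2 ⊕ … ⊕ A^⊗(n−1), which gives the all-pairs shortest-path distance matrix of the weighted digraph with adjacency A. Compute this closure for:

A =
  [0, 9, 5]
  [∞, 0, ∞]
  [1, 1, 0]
Closure =
  [0, 6, 5]
  [∞, 0, ∞]
  [1, 1, 0]

This is the Floyd-Warshall all-pairs shortest-path computation. For each intermediate vertex k = 0, 1, …, 2, update dist[i][j] ← min(dist[i][j], dist[i][k] + dist[k][j]). The final matrix gives, for each (i, j), the minimum total weight of any directed path from i to j (possibly empty when i = j).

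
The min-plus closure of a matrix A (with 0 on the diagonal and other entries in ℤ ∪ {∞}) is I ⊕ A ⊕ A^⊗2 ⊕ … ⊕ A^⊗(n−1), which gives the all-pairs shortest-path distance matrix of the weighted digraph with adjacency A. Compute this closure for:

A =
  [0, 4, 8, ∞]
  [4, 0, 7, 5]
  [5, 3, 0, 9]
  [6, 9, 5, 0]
Closure =
  [0, 4, 8, 9]
  [4, 0, 7, 5]
  [5, 3, 0, 8]
  [6, 8, 5, 0]

This is the Floyd-Warshall all-pairs shortest-path computation. For each intermediate vertex k = 0, 1, …, 3, update dist[i][j] ← min(dist[i][j], dist[i][k] + dist[k][j]). The final matrix gives, for each (i, j), the minimum total weight of any directed path from i to j (possibly empty when i = j).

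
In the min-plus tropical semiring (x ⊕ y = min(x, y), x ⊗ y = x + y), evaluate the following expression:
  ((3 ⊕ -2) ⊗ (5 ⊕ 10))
((3 ⊕ -2) ⊗ (5 ⊕ 10)) = 3

Expand innermost to outermost. Recall ⊕ takes the minimum of its arguments and ⊗ takes their sum. Working out the expression ((3 ⊕ -2) ⊗ (5 ⊕ 10)) gives 3.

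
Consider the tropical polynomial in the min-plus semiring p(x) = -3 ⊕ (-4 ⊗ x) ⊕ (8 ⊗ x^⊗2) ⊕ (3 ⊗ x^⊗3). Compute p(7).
p(7) = -3

A tropical monomial a ⊗ x^⊗i evaluates to a + i · x. Evaluating each term at x = 7:
  Term 0 contributes -3 + 0 · 7 = -3
  Term 1 contributes -4 + 1 · 7 = 3
  Term 2 contributes 8 + 2 · 7 = 22
  Term 3 contributes 3 + 3 · 7 = 24
p(7) = ⊕ of these = min[-3, 3, 22, 24] = -3.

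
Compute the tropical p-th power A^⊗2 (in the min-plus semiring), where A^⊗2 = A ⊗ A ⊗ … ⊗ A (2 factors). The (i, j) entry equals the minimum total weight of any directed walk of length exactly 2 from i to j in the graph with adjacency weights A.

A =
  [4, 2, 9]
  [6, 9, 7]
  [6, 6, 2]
A^⊗2 =
  [8, 6, 9]
  [10, 8, 9]
  [8, 8, 4]

Each entry (A^⊗2)_ij equals the minimum over all length-2 walks i = v_0 → v_1 → … → v_2 = j of Σ_t A[v_t][v_{t+1}]. For example, for (i, j) = (0, 2) we minimise over 3 possible intermediate vertex sequences; the minimum is 9, attained along the walk 0 → 1 → 2.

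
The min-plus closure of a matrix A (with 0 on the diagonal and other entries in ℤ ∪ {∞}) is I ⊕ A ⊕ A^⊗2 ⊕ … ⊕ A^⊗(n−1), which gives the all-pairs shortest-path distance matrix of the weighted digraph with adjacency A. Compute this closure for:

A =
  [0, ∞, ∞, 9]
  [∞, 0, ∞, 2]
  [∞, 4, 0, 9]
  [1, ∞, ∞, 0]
Closure =
  [0, ∞, ∞, 9]
  [3, 0, ∞, 2]
  [7, 4, 0, 6]
  [1, ∞, ∞, 0]

This is the Floyd-Warshall all-pairs shortest-path computation. For each intermediate vertex k = 0, 1, …, 3, update dist[i][j] ← min(dist[i][j], dist[i][k] + dist[k][j]). The final matrix gives, for each (i, j), the minimum total weight of any directed path from i to j (possibly empty when i = j).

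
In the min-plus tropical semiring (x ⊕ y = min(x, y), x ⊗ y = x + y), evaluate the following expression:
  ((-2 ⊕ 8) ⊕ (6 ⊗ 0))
((-2 ⊕ 8) ⊕ (6 ⊗ 0)) = -2

Expand innermost to outermost. Recall ⊕ takes the minimum of its arguments and ⊗ takes their sum. Working out the expression ((-2 ⊕ 8) ⊕ (6 ⊗ 0)) gives -2.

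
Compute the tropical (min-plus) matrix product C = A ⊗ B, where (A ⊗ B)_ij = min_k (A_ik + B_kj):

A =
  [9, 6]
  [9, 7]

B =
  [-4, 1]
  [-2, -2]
A ⊗ B =
  [4, 4]
  [5, 5]

Apply the min-plus product entry-by-entry:
  C[0][0] = min over k of (A[0][0] + B[0][0] = 9 + -4 = 5, A[0][1] + B[1][0] = 6 + -2 = 4) = 4 (attained at k = 1)
  C[0][1] = min over k of (A[0][0] + B[0][1] = 9 + 1 = 10, A[0][1] + B[1][1] = 6 + -2 = 4) = 4 (attained at k = 1)
  C[1][0] = min over k of (A[1][0] + B[0][0] = 9 + -4 = 5, A[1][1] + B[1][0] = 7 + -2 = 5) = 5 (attained at k = 0)
  C[1][1] = min over k of (A[1][0] + B[0][1] = 9 + 1 = 10, A[1][1] + B[1][1] = 7 + -2 = 5) = 5 (attained at k = 1)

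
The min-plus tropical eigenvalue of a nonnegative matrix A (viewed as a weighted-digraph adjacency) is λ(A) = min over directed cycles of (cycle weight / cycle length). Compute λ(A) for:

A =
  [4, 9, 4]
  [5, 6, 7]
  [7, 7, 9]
λ(A) = 4

Enumerate directed cycles and compute their means (weight / length). Sample:
  cycle 0 → 0: weight = 4, length = 1, mean = 4/1 ≈ 4.000
  cycle 1 → 1: weight = 6, length = 1, mean = 6/1 ≈ 6.000
  cycle 2 → 2: weight = 9, length = 1, mean = 9/1 ≈ 9.000
  cycle 0 → 1 → 0: weight = 14, length = 2, mean = 14/2 ≈ 7.000
  cycle 0 → 2 → 0: weight = 11, length = 2, mean = 11/2 ≈ 5.500
  cycle 1 → 0 → 1: weight = 14, length = 2, mean = 14/2 ≈ 7.000
Minimum mean = 4.000, attained e.g. along the cycle 0 → 0 with weight 4 and length 1. So λ(A) = 4/1 = 4.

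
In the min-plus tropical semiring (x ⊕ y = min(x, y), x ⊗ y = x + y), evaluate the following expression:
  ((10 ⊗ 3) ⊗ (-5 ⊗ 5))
((10 ⊗ 3) ⊗ (-5 ⊗ 5)) = 13

Expand innermost to outermost. Recall ⊕ takes the minimum of its arguments and ⊗ takes their sum. Working out the expression ((10 ⊗ 3) ⊗ (-5 ⊗ 5)) gives 13.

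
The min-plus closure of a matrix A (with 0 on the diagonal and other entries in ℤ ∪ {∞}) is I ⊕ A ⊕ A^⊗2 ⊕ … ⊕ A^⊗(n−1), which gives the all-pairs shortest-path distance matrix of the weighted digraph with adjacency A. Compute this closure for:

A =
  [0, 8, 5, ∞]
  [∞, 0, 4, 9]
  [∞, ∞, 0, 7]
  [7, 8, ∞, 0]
Closure =
  [0, 8, 5, 12]
  [16, 0, 4, 9]
  [14, 15, 0, 7]
  [7, 8, 12, 0]

This is the Floyd-Warshall all-pairs shortest-path computation. For each intermediate vertex k = 0, 1, …, 3, update dist[i][j] ← min(dist[i][j], dist[i][k] + dist[k][j]). The final matrix gives, for each (i, j), the minimum total weight of any directed path from i to j (possibly empty when i = j).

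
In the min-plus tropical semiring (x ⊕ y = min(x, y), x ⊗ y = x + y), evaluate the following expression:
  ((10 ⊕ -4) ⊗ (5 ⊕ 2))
((10 ⊕ -4) ⊗ (5 ⊕ 2)) = -2

Expand innermost to outermost. Recall ⊕ takes the minimum of its arguments and ⊗ takes their sum. Working out the expression ((10 ⊕ -4) ⊗ (5 ⊕ 2)) gives -2.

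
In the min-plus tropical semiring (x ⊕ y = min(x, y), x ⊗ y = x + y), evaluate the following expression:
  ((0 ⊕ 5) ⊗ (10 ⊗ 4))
((0 ⊕ 5) ⊗ (10 ⊗ 4)) = 14

Expand innermost to outermost. Recall ⊕ takes the minimum of its arguments and ⊗ takes their sum. Working out the expression ((0 ⊕ 5) ⊗ (10 ⊗ 4)) gives 14.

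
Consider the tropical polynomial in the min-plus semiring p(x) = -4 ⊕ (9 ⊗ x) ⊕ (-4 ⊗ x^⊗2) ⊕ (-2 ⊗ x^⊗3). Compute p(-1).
p(-1) = -6

A tropical monomial a ⊗ x^⊗i evaluates to a + i · x. Evaluating each term at x = -1:
  Term 0 contributes -4 + 0 · -1 = -4
  Term 1 contributes 9 + 1 · -1 = 8
  Term 2 contributes -4 + 2 · -1 = -6
  Term 3 contributes -2 + 3 · -1 = -5
p(-1) = ⊕ of these = min[-4, 8, -6, -5] = -6.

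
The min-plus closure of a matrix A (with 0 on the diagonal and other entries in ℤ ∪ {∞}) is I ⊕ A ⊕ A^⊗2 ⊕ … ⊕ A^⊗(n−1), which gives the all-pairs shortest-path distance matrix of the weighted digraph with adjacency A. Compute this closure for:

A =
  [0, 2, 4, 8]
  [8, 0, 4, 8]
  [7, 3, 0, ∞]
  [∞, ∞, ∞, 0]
Closure =
  [0, 2, 4, 8]
  [8, 0, 4, 8]
  [7, 3, 0, 11]
  [∞, ∞, ∞, 0]

This is the Floyd-Warshall all-pairs shortest-path computation. For each intermediate vertex k = 0, 1, …, 3, update dist[i][j] ← min(dist[i][j], dist[i][k] + dist[k][j]). The final matrix gives, for each (i, j), the minimum total weight of any directed path from i to j (possibly empty when i = j).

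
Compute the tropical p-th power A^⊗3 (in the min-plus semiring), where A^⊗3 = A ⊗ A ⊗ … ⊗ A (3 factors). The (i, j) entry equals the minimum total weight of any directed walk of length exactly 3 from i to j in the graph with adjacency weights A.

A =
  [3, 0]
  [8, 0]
A^⊗3 =
  [8, 0]
  [8, 0]

Each entry (A^⊗3)_ij equals the minimum over all length-3 walks i = v_0 → v_1 → … → v_3 = j of Σ_t A[v_t][v_{t+1}]. For example, for (i, j) = (0, 1) we minimise over 4 possible intermediate vertex sequences; the minimum is 0, attained along the walk 0 → 1 → 1 → 1.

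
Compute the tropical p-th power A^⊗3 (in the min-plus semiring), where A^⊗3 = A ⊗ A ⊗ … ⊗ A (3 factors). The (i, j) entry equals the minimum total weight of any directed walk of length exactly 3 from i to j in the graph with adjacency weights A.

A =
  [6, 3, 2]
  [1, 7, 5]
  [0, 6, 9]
A^⊗3 =
  [8, 5, 4]
  [3, 8, 7]
  [2, 8, 8]

Each entry (A^⊗3)_ij equals the minimum over all length-3 walks i = v_0 → v_1 → … → v_3 = j of Σ_t A[v_t][v_{t+1}]. For example, for (i, j) = (0, 2) we minimise over 9 possible intermediate vertex sequences; the minimum is 4, attained along the walk 0 → 2 → 0 → 2.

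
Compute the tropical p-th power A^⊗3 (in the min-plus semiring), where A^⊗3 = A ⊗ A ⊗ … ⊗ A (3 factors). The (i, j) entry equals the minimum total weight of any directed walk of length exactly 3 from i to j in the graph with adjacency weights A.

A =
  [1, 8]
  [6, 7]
A^⊗3 =
  [3, 10]
  [8, 15]

Each entry (A^⊗3)_ij equals the minimum over all length-3 walks i = v_0 → v_1 → … → v_3 = j of Σ_t A[v_t][v_{t+1}]. For example, for (i, j) = (0, 1) we minimise over 4 possible intermediate vertex sequences; the minimum is 10, attained along the walk 0 → 0 → 0 → 1.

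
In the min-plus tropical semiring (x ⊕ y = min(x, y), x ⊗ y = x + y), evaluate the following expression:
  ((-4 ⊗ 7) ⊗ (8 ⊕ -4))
((-4 ⊗ 7) ⊗ (8 ⊕ -4)) = -1

Expand innermost to outermost. Recall ⊕ takes the minimum of its arguments and ⊗ takes their sum. Working out the expression ((-4 ⊗ 7) ⊗ (8 ⊕ -4)) gives -1.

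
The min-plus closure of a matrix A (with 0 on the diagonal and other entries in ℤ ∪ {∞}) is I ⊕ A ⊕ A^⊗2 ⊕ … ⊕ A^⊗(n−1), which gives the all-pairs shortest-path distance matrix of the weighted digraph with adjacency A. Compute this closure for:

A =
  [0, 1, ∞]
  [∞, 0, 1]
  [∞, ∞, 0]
Closure =
  [0, 1, 2]
  [∞, 0, 1]
  [∞, ∞, 0]

This is the Floyd-Warshall all-pairs shortest-path computation. For each intermediate vertex k = 0, 1, …, 2, update dist[i][j] ← min(dist[i][j], dist[i][k] + dist[k][j]). The final matrix gives, for each (i, j), the minimum total weight of any directed path from i to j (possibly empty when i = j).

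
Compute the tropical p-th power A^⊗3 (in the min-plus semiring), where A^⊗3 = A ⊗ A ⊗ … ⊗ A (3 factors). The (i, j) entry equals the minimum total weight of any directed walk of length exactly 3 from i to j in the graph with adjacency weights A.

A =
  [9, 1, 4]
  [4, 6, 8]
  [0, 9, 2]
A^⊗3 =
  [6, 5, 8]
  [8, 9, 10]
  [4, 3, 6]

Each entry (A^⊗3)_ij equals the minimum over all length-3 walks i = v_0 → v_1 → … → v_3 = j of Σ_t A[v_t][v_{t+1}]. For example, for (i, j) = (0, 2) we minimise over 9 possible intermediate vertex sequences; the minimum is 8, attained along the walk 0 → 2 → 0 → 2.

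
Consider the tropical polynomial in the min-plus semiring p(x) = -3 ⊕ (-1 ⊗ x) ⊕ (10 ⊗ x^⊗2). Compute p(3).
p(3) = -3

A tropical monomial a ⊗ x^⊗i evaluates to a + i · x. Evaluating each term at x = 3:
  Term 0 contributes -3 + 0 · 3 = -3
  Term 1 contributes -1 + 1 · 3 = 2
  Term 2 contributes 10 + 2 · 3 = 16
p(3) = ⊕ of these = min[-3, 2, 16] = -3.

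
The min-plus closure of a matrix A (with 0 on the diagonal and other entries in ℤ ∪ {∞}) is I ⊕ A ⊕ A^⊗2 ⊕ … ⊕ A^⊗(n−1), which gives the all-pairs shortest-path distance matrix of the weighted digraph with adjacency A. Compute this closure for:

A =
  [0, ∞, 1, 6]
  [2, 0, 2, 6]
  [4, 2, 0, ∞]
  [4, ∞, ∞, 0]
Closure =
  [0, 3, 1, 6]
  [2, 0, 2, 6]
  [4, 2, 0, 8]
  [4, 7, 5, 0]

This is the Floyd-Warshall all-pairs shortest-path computation. For each intermediate vertex k = 0, 1, …, 3, update dist[i][j] ← min(dist[i][j], dist[i][k] + dist[k][j]). The final matrix gives, for each (i, j), the minimum total weight of any directed path from i to j (possibly empty when i = j).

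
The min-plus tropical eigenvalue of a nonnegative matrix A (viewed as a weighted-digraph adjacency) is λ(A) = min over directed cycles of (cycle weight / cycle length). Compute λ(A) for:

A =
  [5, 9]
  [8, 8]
λ(A) = 5

Enumerate directed cycles and compute their means (weight / length). Sample:
  cycle 0 → 0: weight = 5, length = 1, mean = 5/1 ≈ 5.000
  cycle 1 → 1: weight = 8, length = 1, mean = 8/1 ≈ 8.000
  cycle 0 → 1 → 0: weight = 17, length = 2, mean = 17/2 ≈ 8.500
  cycle 1 → 0 → 1: weight = 17, length = 2, mean = 17/2 ≈ 8.500
Minimum mean = 5.000, attained e.g. along the cycle 0 → 0 with weight 5 and length 1. So λ(A) = 5/1 = 5.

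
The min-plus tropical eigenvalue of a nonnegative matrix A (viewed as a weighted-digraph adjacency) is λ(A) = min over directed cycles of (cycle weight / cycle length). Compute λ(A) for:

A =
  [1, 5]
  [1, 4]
λ(A) = 1

Enumerate directed cycles and compute their means (weight / length). Sample:
  cycle 0 → 0: weight = 1, length = 1, mean = 1/1 ≈ 1.000
  cycle 1 → 1: weight = 4, length = 1, mean = 4/1 ≈ 4.000
  cycle 0 → 1 → 0: weight = 6, length = 2, mean = 6/2 ≈ 3.000
  cycle 1 → 0 → 1: weight = 6, length = 2, mean = 6/2 ≈ 3.000
Minimum mean = 1.000, attained e.g. along the cycle 0 → 0 with weight 1 and length 1. So λ(A) = 1/1 = 1.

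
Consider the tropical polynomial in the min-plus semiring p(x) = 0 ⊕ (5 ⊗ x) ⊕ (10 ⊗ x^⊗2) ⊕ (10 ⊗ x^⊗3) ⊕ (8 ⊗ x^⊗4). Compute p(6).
p(6) = 0

A tropical monomial a ⊗ x^⊗i evaluates to a + i · x. Evaluating each term at x = 6:
  Term 0 contributes 0 + 0 · 6 = 0
  Term 1 contributes 5 + 1 · 6 = 11
  Term 2 contributes 10 + 2 · 6 = 22
  Term 3 contributes 10 + 3 · 6 = 28
  Term 4 contributes 8 + 4 · 6 = 32
p(6) = ⊕ of these = min[0, 11, 22, 28, 32] = 0.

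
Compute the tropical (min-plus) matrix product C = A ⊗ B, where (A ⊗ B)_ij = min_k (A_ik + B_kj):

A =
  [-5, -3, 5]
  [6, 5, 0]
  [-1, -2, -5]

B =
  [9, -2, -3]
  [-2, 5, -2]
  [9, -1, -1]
A ⊗ B =
  [-5, -7, -8]
  [3, -1, -1]
  [-4, -6, -6]

Apply the min-plus product entry-by-entry:
  C[0][0] = min over k of (A[0][0] + B[0][0] = -5 + 9 = 4, A[0][1] + B[1][0] = -3 + -2 = -5, A[0][2] + B[2][0] = 5 + 9 = 14) = -5 (attained at k = 1)
  C[0][1] = min over k of (A[0][0] + B[0][1] = -5 + -2 = -7, A[0][1] + B[1][1] = -3 + 5 = 2, A[0][2] + B[2][1] = 5 + -1 = 4) = -7 (attained at k = 0)
  C[0][2] = min over k of (A[0][0] + B[0][2] = -5 + -3 = -8, A[0][1] + B[1][2] = -3 + -2 = -5, A[0][2] + B[2][2] = 5 + -1 = 4) = -8 (attained at k = 0)
  C[1][0] = min over k of (A[1][0] + B[0][0] = 6 + 9 = 15, A[1][1] + B[1][0] = 5 + -2 = 3, A[1][2] + B[2][0] = 0 + 9 = 9) = 3 (attained at k = 1)
  C[1][1] = min over k of (A[1][0] + B[0][1] = 6 + -2 = 4, A[1][1] + B[1][1] = 5 + 5 = 10, A[1][2] + B[2][1] = 0 + -1 = -1) = -1 (attained at k = 2)
  C[1][2] = min over k of (A[1][0] + B[0][2] = 6 + -3 = 3, A[1][1] + B[1][2] = 5 + -2 = 3, A[1][2] + B[2][2] = 0 + -1 = -1) = -1 (attained at k = 2)
  C[2][0] = min over k of (A[2][0] + B[0][0] = -1 + 9 = 8, A[2][1] + B[1][0] = -2 + -2 = -4, A[2][2] + B[2][0] = -5 + 9 = 4) = -4 (attained at k = 1)
  C[2][1] = min over k of (A[2][0] + B[0][1] = -1 + -2 = -3, A[2][1] + B[1][1] = -2 + 5 = 3, A[2][2] + B[2][1] = -5 + -1 = -6) = -6 (attained at k = 2)
  C[2][2] = min over k of (A[2][0] + B[0][2] = -1 + -3 = -4, A[2][1] + B[1][2] = -2 + -2 = -4, A[2][2] + B[2][2] = -5 + -1 = -6) = -6 (attained at k = 2)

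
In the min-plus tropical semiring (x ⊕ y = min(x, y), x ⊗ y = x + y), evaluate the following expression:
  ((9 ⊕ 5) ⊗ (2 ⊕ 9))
((9 ⊕ 5) ⊗ (2 ⊕ 9)) = 7

Expand innermost to outermost. Recall ⊕ takes the minimum of its arguments and ⊗ takes their sum. Working out the expression ((9 ⊕ 5) ⊗ (2 ⊕ 9)) gives 7.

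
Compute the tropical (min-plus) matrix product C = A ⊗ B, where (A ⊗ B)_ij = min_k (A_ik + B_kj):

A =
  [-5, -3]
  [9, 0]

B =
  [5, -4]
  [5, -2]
A ⊗ B =
  [0, -9]
  [5, -2]

Apply the min-plus product entry-by-entry:
  C[0][0] = min over k of (A[0][0] + B[0][0] = -5 + 5 = 0, A[0][1] + B[1][0] = -3 + 5 = 2) = 0 (attained at k = 0)
  C[0][1] = min over k of (A[0][0] + B[0][1] = -5 + -4 = -9, A[0][1] + B[1][1] = -3 + -2 = -5) = -9 (attained at k = 0)
  C[1][0] = min over k of (A[1][0] + B[0][0] = 9 + 5 = 14, A[1][1] + B[1][0] = 0 + 5 = 5) = 5 (attained at k = 1)
  C[1][1] = min over k of (A[1][0] + B[0][1] = 9 + -4 = 5, A[1][1] + B[1][1] = 0 + -2 = -2) = -2 (attained at k = 1)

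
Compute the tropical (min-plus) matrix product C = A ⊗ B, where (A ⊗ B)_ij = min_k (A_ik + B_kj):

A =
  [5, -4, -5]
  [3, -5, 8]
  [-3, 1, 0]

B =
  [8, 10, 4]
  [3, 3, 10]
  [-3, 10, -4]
A ⊗ B =
  [-8, -1, -9]
  [-2, -2, 4]
  [-3, 4, -4]

Apply the min-plus product entry-by-entry:
  C[0][0] = min over k of (A[0][0] + B[0][0] = 5 + 8 = 13, A[0][1] + B[1][0] = -4 + 3 = -1, A[0][2] + B[2][0] = -5 + -3 = -8) = -8 (attained at k = 2)
  C[0][1] = min over k of (A[0][0] + B[0][1] = 5 + 10 = 15, A[0][1] + B[1][1] = -4 + 3 = -1, A[0][2] + B[2][1] = -5 + 10 = 5) = -1 (attained at k = 1)
  C[0][2] = min over k of (A[0][0] + B[0][2] = 5 + 4 = 9, A[0][1] + B[1][2] = -4 + 10 = 6, A[0][2] + B[2][2] = -5 + -4 = -9) = -9 (attained at k = 2)
  C[1][0] = min over k of (A[1][0] + B[0][0] = 3 + 8 = 11, A[1][1] + B[1][0] = -5 + 3 = -2, A[1][2] + B[2][0] = 8 + -3 = 5) = -2 (attained at k = 1)
  C[1][1] = min over k of (A[1][0] + B[0][1] = 3 + 10 = 13, A[1][1] + B[1][1] = -5 + 3 = -2, A[1][2] + B[2][1] = 8 + 10 = 18) = -2 (attained at k = 1)
  C[1][2] = min over k of (A[1][0] + B[0][2] = 3 + 4 = 7, A[1][1] + B[1][2] = -5 + 10 = 5, A[1][2] + B[2][2] = 8 + -4 = 4) = 4 (attained at k = 2)
  C[2][0] = min over k of (A[2][0] + B[0][0] = -3 + 8 = 5, A[2][1] + B[1][0] = 1 + 3 = 4, A[2][2] + B[2][0] = 0 + -3 = -3) = -3 (attained at k = 2)
  C[2][1] = min over k of (A[2][0] + B[0][1] = -3 + 10 = 7, A[2][1] + B[1][1] = 1 + 3 = 4, A[2][2] + B[2][1] = 0 + 10 = 10) = 4 (attained at k = 1)
  C[2][2] = min over k of (A[2][0] + B[0][2] = -3 + 4 = 1, A[2][1] + B[1][2] = 1 + 10 = 11, A[2][2] + B[2][2] = 0 + -4 = -4) = -4 (attained at k = 2)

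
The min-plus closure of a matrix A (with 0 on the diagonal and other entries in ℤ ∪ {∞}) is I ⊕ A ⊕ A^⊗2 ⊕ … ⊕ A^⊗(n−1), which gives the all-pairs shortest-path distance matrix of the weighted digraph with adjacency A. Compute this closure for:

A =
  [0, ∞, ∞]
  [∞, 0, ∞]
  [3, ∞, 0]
Closure =
  [0, ∞, ∞]
  [∞, 0, ∞]
  [3, ∞, 0]

This is the Floyd-Warshall all-pairs shortest-path computation. For each intermediate vertex k = 0, 1, …, 2, update dist[i][j] ← min(dist[i][j], dist[i][k] + dist[k][j]). The final matrix gives, for each (i, j), the minimum total weight of any directed path from i to j (possibly empty when i = j).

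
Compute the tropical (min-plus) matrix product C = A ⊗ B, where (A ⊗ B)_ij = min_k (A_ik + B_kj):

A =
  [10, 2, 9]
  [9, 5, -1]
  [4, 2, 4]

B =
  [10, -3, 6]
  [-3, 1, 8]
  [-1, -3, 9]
A ⊗ B =
  [-1, 3, 10]
  [-2, -4, 8]
  [-1, 1, 10]

Apply the min-plus product entry-by-entry:
  C[0][0] = min over k of (A[0][0] + B[0][0] = 10 + 10 = 20, A[0][1] + B[1][0] = 2 + -3 = -1, A[0][2] + B[2][0] = 9 + -1 = 8) = -1 (attained at k = 1)
  C[0][1] = min over k of (A[0][0] + B[0][1] = 10 + -3 = 7, A[0][1] + B[1][1] = 2 + 1 = 3, A[0][2] + B[2][1] = 9 + -3 = 6) = 3 (attained at k = 1)
  C[0][2] = min over k of (A[0][0] + B[0][2] = 10 + 6 = 16, A[0][1] + B[1][2] = 2 + 8 = 10, A[0][2] + B[2][2] = 9 + 9 = 18) = 10 (attained at k = 1)
  C[1][0] = min over k of (A[1][0] + B[0][0] = 9 + 10 = 19, A[1][1] + B[1][0] = 5 + -3 = 2, A[1][2] + B[2][0] = -1 + -1 = -2) = -2 (attained at k = 2)
  C[1][1] = min over k of (A[1][0] + B[0][1] = 9 + -3 = 6, A[1][1] + B[1][1] = 5 + 1 = 6, A[1][2] + B[2][1] = -1 + -3 = -4) = -4 (attained at k = 2)
  C[1][2] = min over k of (A[1][0] + B[0][2] = 9 + 6 = 15, A[1][1] + B[1][2] = 5 + 8 = 13, A[1][2] + B[2][2] = -1 + 9 = 8) = 8 (attained at k = 2)
  C[2][0] = min over k of (A[2][0] + B[0][0] = 4 + 10 = 14, A[2][1] + B[1][0] = 2 + -3 = -1, A[2][2] + B[2][0] = 4 + -1 = 3) = -1 (attained at k = 1)
  C[2][1] = min over k of (A[2][0] + B[0][1] = 4 + -3 = 1, A[2][1] + B[1][1] = 2 + 1 = 3, A[2][2] + B[2][1] = 4 + -3 = 1) = 1 (attained at k = 0)
  C[2][2] = min over k of (A[2][0] + B[0][2] = 4 + 6 = 10, A[2][1] + B[1][2] = 2 + 8 = 10, A[2][2] + B[2][2] = 4 + 9 = 13) = 10 (attained at k = 0)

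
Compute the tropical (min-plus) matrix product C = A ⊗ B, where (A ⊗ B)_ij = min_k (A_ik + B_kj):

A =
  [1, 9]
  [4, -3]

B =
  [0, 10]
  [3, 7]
A ⊗ B =
  [1, 11]
  [0, 4]

Apply the min-plus product entry-by-entry:
  C[0][0] = min over k of (A[0][0] + B[0][0] = 1 + 0 = 1, A[0][1] + B[1][0] = 9 + 3 = 12) = 1 (attained at k = 0)
  C[0][1] = min over k of (A[0][0] + B[0][1] = 1 + 10 = 11, A[0][1] + B[1][1] = 9 + 7 = 16) = 11 (attained at k = 0)
  C[1][0] = min over k of (A[1][0] + B[0][0] = 4 + 0 = 4, A[1][1] + B[1][0] = -3 + 3 = 0) = 0 (attained at k = 1)
  C[1][1] = min over k of (A[1][0] + B[0][1] = 4 + 10 = 14, A[1][1] + B[1][1] = -3 + 7 = 4) = 4 (attained at k = 1)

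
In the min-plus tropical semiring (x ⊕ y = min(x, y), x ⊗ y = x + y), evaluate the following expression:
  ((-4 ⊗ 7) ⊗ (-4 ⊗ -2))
((-4 ⊗ 7) ⊗ (-4 ⊗ -2)) = -3

Expand innermost to outermost. Recall ⊕ takes the minimum of its arguments and ⊗ takes their sum. Working out the expression ((-4 ⊗ 7) ⊗ (-4 ⊗ -2)) gives -3.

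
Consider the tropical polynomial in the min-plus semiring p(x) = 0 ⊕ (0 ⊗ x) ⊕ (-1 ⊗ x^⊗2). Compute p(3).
p(3) = 0

A tropical monomial a ⊗ x^⊗i evaluates to a + i · x. Evaluating each term at x = 3:
  Term 0 contributes 0 + 0 · 3 = 0
  Term 1 contributes 0 + 1 · 3 = 3
  Term 2 contributes -1 + 2 · 3 = 5
p(3) = ⊕ of these = min[0, 3, 5] = 0.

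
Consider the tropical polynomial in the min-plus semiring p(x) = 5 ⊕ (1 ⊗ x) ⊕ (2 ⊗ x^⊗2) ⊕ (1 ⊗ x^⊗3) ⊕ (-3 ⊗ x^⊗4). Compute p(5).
p(5) = 5

A tropical monomial a ⊗ x^⊗i evaluates to a + i · x. Evaluating each term at x = 5:
  Term 0 contributes 5 + 0 · 5 = 5
  Term 1 contributes 1 + 1 · 5 = 6
  Term 2 contributes 2 + 2 · 5 = 12
  Term 3 contributes 1 + 3 · 5 = 16
  Term 4 contributes -3 + 4 · 5 = 17
p(5) = ⊕ of these = min[5, 6, 12, 16, 17] = 5.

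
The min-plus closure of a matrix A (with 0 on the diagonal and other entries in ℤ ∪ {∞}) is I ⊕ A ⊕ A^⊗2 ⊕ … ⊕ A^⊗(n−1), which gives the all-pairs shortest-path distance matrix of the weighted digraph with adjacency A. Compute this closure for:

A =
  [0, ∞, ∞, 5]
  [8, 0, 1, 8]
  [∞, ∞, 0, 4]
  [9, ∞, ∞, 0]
Closure =
  [0, ∞, ∞, 5]
  [8, 0, 1, 5]
  [13, ∞, 0, 4]
  [9, ∞, ∞, 0]

This is the Floyd-Warshall all-pairs shortest-path computation. For each intermediate vertex k = 0, 1, …, 3, update dist[i][j] ← min(dist[i][j], dist[i][k] + dist[k][j]). The final matrix gives, for each (i, j), the minimum total weight of any directed path from i to j (possibly empty when i = j).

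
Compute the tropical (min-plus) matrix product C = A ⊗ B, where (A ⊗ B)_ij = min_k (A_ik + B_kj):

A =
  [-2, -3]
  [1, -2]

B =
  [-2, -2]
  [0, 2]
A ⊗ B =
  [-4, -4]
  [-2, -1]

Apply the min-plus product entry-by-entry:
  C[0][0] = min over k of (A[0][0] + B[0][0] = -2 + -2 = -4, A[0][1] + B[1][0] = -3 + 0 = -3) = -4 (attained at k = 0)
  C[0][1] = min over k of (A[0][0] + B[0][1] = -2 + -2 = -4, A[0][1] + B[1][1] = -3 + 2 = -1) = -4 (attained at k = 0)
  C[1][0] = min over k of (A[1][0] + B[0][0] = 1 + -2 = -1, A[1][1] + B[1][0] = -2 + 0 = -2) = -2 (attained at k = 1)
  C[1][1] = min over k of (A[1][0] + B[0][1] = 1 + -2 = -1, A[1][1] + B[1][1] = -2 + 2 = 0) = -1 (attained at k = 0)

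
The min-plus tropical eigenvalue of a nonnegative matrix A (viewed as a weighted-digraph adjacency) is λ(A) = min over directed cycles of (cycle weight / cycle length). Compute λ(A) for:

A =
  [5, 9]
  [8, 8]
λ(A) = 5

Enumerate directed cycles and compute their means (weight / length). Sample:
  cycle 0 → 0: weight = 5, length = 1, mean = 5/1 ≈ 5.000
  cycle 1 → 1: weight = 8, length = 1, mean = 8/1 ≈ 8.000
  cycle 0 → 1 → 0: weight = 17, length = 2, mean = 17/2 ≈ 8.500
  cycle 1 → 0 → 1: weight = 17, length = 2, mean = 17/2 ≈ 8.500
Minimum mean = 5.000, attained e.g. along the cycle 0 → 0 with weight 5 and length 1. So λ(A) = 5/1 = 5.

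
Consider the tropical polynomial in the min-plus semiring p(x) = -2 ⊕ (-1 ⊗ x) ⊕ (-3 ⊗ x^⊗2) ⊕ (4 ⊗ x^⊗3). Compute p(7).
p(7) = -2

A tropical monomial a ⊗ x^⊗i evaluates to a + i · x. Evaluating each term at x = 7:
  Term 0 contributes -2 + 0 · 7 = -2
  Term 1 contributes -1 + 1 · 7 = 6
  Term 2 contributes -3 + 2 · 7 = 11
  Term 3 contributes 4 + 3 · 7 = 25
p(7) = ⊕ of these = min[-2, 6, 11, 25] = -2.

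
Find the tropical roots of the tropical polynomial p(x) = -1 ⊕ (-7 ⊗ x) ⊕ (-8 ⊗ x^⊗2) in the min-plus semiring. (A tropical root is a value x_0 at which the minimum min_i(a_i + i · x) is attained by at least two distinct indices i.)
Roots: {1, 6}

Each tropical root is a break point of the lower envelope of the lines y = a_i + i · x (there are 3 lines, with slopes 0, 1, ..., 2). Only the lines that attain the minimum somewhere contribute to roots; other lines are dominated. Here the surviving (envelope) indices are i = 2, i = 1, i = 0.
Intersections between consecutive envelope lines give the roots: for adjacent envelope indices i < j the intersection is x = (a_i − a_j) / (j − i). Reading off the sorted break points: {1, 6}.
Verification: at each break x_0, at least two indices attain the minimum of min_i(a_i + i · x_0).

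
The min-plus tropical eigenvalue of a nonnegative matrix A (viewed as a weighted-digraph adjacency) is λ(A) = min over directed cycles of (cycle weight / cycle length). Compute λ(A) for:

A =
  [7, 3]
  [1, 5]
λ(A) = 2

Enumerate directed cycles and compute their means (weight / length). Sample:
  cycle 0 → 0: weight = 7, length = 1, mean = 7/1 ≈ 7.000
  cycle 1 → 1: weight = 5, length = 1, mean = 5/1 ≈ 5.000
  cycle 0 → 1 → 0: weight = 4, length = 2, mean = 4/2 ≈ 2.000
  cycle 1 → 0 → 1: weight = 4, length = 2, mean = 4/2 ≈ 2.000
Minimum mean = 2.000, attained e.g. along the cycle 0 → 1 → 0 with weight 4 and length 2. So λ(A) = 4/2 = 2.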